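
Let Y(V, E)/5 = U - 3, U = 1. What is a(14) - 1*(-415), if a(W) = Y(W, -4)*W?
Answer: 275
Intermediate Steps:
Y(V, E) = -10 (Y(V, E) = 5*(1 - 3) = 5*(-2) = -10)
a(W) = -10*W
a(14) - 1*(-415) = -10*14 - 1*(-415) = -140 + 415 = 275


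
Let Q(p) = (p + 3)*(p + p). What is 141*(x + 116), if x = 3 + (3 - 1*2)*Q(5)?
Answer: 28059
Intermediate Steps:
Q(p) = 2*p*(3 + p) (Q(p) = (3 + p)*(2*p) = 2*p*(3 + p))
x = 83 (x = 3 + (3 - 1*2)*(2*5*(3 + 5)) = 3 + (3 - 2)*(2*5*8) = 3 + 1*80 = 3 + 80 = 83)
141*(x + 116) = 141*(83 + 116) = 141*199 = 28059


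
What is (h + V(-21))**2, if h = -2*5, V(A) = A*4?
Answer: 8836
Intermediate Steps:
V(A) = 4*A
h = -10
(h + V(-21))**2 = (-10 + 4*(-21))**2 = (-10 - 84)**2 = (-94)**2 = 8836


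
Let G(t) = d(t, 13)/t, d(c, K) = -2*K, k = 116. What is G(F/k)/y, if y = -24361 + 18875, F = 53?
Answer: 116/11183 ≈ 0.010373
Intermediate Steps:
G(t) = -26/t (G(t) = (-2*13)/t = -26/t)
y = -5486
G(F/k)/y = -26/(53/116)/(-5486) = -26/(53*(1/116))*(-1/5486) = -26/53/116*(-1/5486) = -26*116/53*(-1/5486) = -3016/53*(-1/5486) = 116/11183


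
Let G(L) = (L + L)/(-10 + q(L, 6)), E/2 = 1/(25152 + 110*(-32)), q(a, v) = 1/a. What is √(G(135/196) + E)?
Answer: I*√28418477279/420056 ≈ 0.40132*I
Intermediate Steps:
E = 1/10816 (E = 2/(25152 + 110*(-32)) = 2/(25152 - 3520) = 2/21632 = 2*(1/21632) = 1/10816 ≈ 9.2456e-5)
G(L) = 2*L/(-10 + 1/L) (G(L) = (L + L)/(-10 + 1/L) = (2*L)/(-10 + 1/L) = 2*L/(-10 + 1/L))
√(G(135/196) + E) = √(-2*(135/196)²/(-1 + 10*(135/196)) + 1/10816) = √(-2*18225/38416/(-1 + 675/98) + 1/10816) = √(-2*18225/38416/577/98 + 1/10816) = √(-2*18225/38416*98/577 + 1/10816) = √(-18225/113092 + 1/10816) = √(-49252127/305800768) = I*√28418477279/420056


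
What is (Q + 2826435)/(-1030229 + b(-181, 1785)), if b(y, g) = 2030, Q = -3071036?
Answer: 244601/1028199 ≈ 0.23789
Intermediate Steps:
(Q + 2826435)/(-1030229 + b(-181, 1785)) = (-3071036 + 2826435)/(-1030229 + 2030) = -244601/(-1028199) = -244601*(-1/1028199) = 244601/1028199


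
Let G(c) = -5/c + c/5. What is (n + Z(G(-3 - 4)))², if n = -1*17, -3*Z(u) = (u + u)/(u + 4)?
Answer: 239121/841 ≈ 284.33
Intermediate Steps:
G(c) = -5/c + c/5 (G(c) = -5/c + c*(⅕) = -5/c + c/5)
Z(u) = -2*u/(3*(4 + u)) (Z(u) = -(u + u)/(3*(u + 4)) = -2*u/(3*(4 + u)))
n = -17
(n + Z(G(-3 - 4)))² = (-17 - 2*(-5/(-3 - 4) + (-3 - 4)/5)/(12 + 3*(-5/(-3 - 4) + (-3 - 4)/5)))² = (-17 - 2*(-5/(-7) + (⅕)*(-7))/(12 + 3*(-5/(-7) + (⅕)*(-7))))² = (-17 - 2*(-5*(-⅐) - 7/5)/(12 + 3*(-5*(-⅐) - 7/5)))² = (-17 - 2*(5/7 - 7/5)/(12 + 3*(5/7 - 7/5)))² = (-17 - 2*(-24/35)/(12 + 3*(-24/35)))² = (-17 - 2*(-24/35)/(12 - 72/35))² = (-17 - 2*(-24/35)/348/35)² = (-17 - 2*(-24/35)*35/348)² = (-17 + 4/29)² = (-489/29)² = 239121/841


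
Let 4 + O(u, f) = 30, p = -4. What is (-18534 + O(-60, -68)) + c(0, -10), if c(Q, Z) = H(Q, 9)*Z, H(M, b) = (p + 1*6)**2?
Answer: -18548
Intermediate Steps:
O(u, f) = 26 (O(u, f) = -4 + 30 = 26)
H(M, b) = 4 (H(M, b) = (-4 + 1*6)**2 = (-4 + 6)**2 = 2**2 = 4)
c(Q, Z) = 4*Z
(-18534 + O(-60, -68)) + c(0, -10) = (-18534 + 26) + 4*(-10) = -18508 - 40 = -18548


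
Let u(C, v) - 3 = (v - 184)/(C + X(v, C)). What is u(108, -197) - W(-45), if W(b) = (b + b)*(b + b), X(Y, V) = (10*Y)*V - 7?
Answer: -1721899542/212659 ≈ -8097.0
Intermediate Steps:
X(Y, V) = -7 + 10*V*Y (X(Y, V) = 10*V*Y - 7 = -7 + 10*V*Y)
u(C, v) = 3 + (-184 + v)/(-7 + C + 10*C*v) (u(C, v) = 3 + (v - 184)/(C + (-7 + 10*C*v)) = 3 + (-184 + v)/(-7 + C + 10*C*v))
W(b) = 4*b² (W(b) = (2*b)*(2*b) = 4*b²)
u(108, -197) - W(-45) = (-205 - 197 + 3*108 + 30*108*(-197))/(-7 + 108 + 10*108*(-197)) - 4*(-45)² = (-205 - 197 + 324 - 638280)/(-7 + 108 - 212760) - 4*2025 = -638358/(-212659) - 1*8100 = -1/212659*(-638358) - 8100 = 638358/212659 - 8100 = -1721899542/212659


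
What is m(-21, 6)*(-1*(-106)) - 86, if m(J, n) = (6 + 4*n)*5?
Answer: 15814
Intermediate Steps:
m(J, n) = 30 + 20*n
m(-21, 6)*(-1*(-106)) - 86 = (30 + 20*6)*(-1*(-106)) - 86 = (30 + 120)*106 - 86 = 150*106 - 86 = 15900 - 86 = 15814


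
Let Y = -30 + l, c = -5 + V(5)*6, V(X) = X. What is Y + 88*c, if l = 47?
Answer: 2217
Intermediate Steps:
c = 25 (c = -5 + 5*6 = -5 + 30 = 25)
Y = 17 (Y = -30 + 47 = 17)
Y + 88*c = 17 + 88*25 = 17 + 2200 = 2217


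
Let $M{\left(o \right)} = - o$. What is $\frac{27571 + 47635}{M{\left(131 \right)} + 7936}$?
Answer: $\frac{75206}{7805} \approx 9.6356$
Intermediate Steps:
$\frac{27571 + 47635}{M{\left(131 \right)} + 7936} = \frac{27571 + 47635}{\left(-1\right) 131 + 7936} = \frac{75206}{-131 + 7936} = \frac{75206}{7805}$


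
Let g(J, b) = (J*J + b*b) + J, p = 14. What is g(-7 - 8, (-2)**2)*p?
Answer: 3164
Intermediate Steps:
g(J, b) = J + J**2 + b**2 (g(J, b) = (J**2 + b**2) + J = J + J**2 + b**2)
g(-7 - 8, (-2)**2)*p = ((-7 - 8) + (-7 - 8)**2 + ((-2)**2)**2)*14 = (-15 + (-15)**2 + 4**2)*14 = (-15 + 225 + 16)*14 = 226*14 = 3164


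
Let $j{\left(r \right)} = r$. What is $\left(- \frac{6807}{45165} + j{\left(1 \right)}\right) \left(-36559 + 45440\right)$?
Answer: $\frac{113552466}{15055} \approx 7542.5$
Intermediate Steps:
$\left(- \frac{6807}{45165} + j{\left(1 \right)}\right) \left(-36559 + 45440\right) = \left(- \frac{6807}{45165} + 1\right) \left(-36559 + 45440\right) = \left(\left(-6807\right) \frac{1}{45165} + 1\right) 8881 = \left(- \frac{2269}{15055} + 1\right) 8881 = \frac{12786}{15055} \cdot 8881 = \frac{113552466}{15055}$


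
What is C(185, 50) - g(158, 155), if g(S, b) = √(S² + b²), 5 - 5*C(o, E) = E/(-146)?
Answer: 78/73 - √48989 ≈ -220.27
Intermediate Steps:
C(o, E) = 1 + E/730 (C(o, E) = 1 - E/(5*(-146)) = 1 - E*(-1)/(5*146) = 1 - (-1)*E/730 = 1 + E/730)
C(185, 50) - g(158, 155) = (1 + (1/730)*50) - √(158² + 155²) = (1 + 5/73) - √(24964 + 24025) = 78/73 - √48989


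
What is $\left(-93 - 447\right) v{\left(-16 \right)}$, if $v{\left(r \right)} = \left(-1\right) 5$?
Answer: $2700$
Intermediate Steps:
$v{\left(r \right)} = -5$
$\left(-93 - 447\right) v{\left(-16 \right)} = \left(-93 - 447\right) \left(-5\right) = \left(-540\right) \left(-5\right) = 2700$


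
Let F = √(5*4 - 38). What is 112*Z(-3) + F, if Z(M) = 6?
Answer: 672 + 3*I*√2 ≈ 672.0 + 4.2426*I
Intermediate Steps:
F = 3*I*√2 (F = √(20 - 38) = √(-18) = 3*I*√2 ≈ 4.2426*I)
112*Z(-3) + F = 112*6 + 3*I*√2 = 672 + 3*I*√2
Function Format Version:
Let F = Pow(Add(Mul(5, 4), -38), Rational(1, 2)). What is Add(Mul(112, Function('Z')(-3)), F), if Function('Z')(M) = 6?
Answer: Add(672, Mul(3, I, Pow(2, Rational(1, 2)))) ≈ Add(672.00, Mul(4.2426, I))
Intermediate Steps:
F = Mul(3, I, Pow(2, Rational(1, 2))) (F = Pow(Add(20, -38), Rational(1, 2)) = Pow(-18, Rational(1, 2)) = Mul(3, I, Pow(2, Rational(1, 2))) ≈ Mul(4.2426, I))
Add(Mul(112, Function('Z')(-3)), F) = Add(Mul(112, 6), Mul(3, I, Pow(2, Rational(1, 2)))) = Add(672, Mul(3, I, Pow(2, Rational(1, 2))))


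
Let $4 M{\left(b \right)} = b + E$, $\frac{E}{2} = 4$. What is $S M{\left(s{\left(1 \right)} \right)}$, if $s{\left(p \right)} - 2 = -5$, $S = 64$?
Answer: $80$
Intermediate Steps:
$E = 8$ ($E = 2 \cdot 4 = 8$)
$s{\left(p \right)} = -3$ ($s{\left(p \right)} = 2 - 5 = -3$)
$M{\left(b \right)} = 2 + \frac{b}{4}$ ($M{\left(b \right)} = \frac{b + 8}{4} = \frac{8 + b}{4} = 2 + \frac{b}{4}$)
$S M{\left(s{\left(1 \right)} \right)} = 64 \left(2 + \frac{1}{4} \left(-3\right)\right) = 64 \left(2 - \frac{3}{4}\right) = 64 \cdot \frac{5}{4} = 80$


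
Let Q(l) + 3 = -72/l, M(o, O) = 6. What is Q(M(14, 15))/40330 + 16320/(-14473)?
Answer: -131680539/116739218 ≈ -1.1280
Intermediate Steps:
Q(l) = -3 - 72/l
Q(M(14, 15))/40330 + 16320/(-14473) = (-3 - 72/6)/40330 + 16320/(-14473) = (-3 - 72*⅙)*(1/40330) + 16320*(-1/14473) = (-3 - 12)*(1/40330) - 16320/14473 = -15*1/40330 - 16320/14473 = -3/8066 - 16320/14473 = -131680539/116739218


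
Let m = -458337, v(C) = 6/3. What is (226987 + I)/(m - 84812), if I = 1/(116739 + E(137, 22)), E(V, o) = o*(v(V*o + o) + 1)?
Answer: -26513216536/63442518945 ≈ -0.41791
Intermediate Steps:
v(C) = 2 (v(C) = 6*(⅓) = 2)
E(V, o) = 3*o (E(V, o) = o*(2 + 1) = o*3 = 3*o)
I = 1/116805 (I = 1/(116739 + 3*22) = 1/(116739 + 66) = 1/116805 ≈ 8.5613e-6)
(226987 + I)/(m - 84812) = (226987 + 1/116805)/(-458337 - 84812) = (26513216536/116805)/(-543149) = (26513216536/116805)*(-1/543149) = -26513216536/63442518945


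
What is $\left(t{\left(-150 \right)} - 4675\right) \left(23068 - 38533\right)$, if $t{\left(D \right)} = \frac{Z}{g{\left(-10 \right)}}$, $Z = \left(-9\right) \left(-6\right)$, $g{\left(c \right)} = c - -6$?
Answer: $\frac{145015305}{2} \approx 7.2508 \cdot 10^{7}$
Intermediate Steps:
$g{\left(c \right)} = 6 + c$ ($g{\left(c \right)} = c + 6 = 6 + c$)
$Z = 54$
$t{\left(D \right)} = - \frac{27}{2}$ ($t{\left(D \right)} = \frac{54}{6 - 10} = \frac{54}{-4} = 54 \left(- \frac{1}{4}\right) = - \frac{27}{2}$)
$\left(t{\left(-150 \right)} - 4675\right) \left(23068 - 38533\right) = \left(- \frac{27}{2} - 4675\right) \left(23068 - 38533\right) = \left(- \frac{9377}{2}\right) \left(-15465\right) = \frac{145015305}{2}$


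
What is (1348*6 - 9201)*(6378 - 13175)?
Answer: 7565061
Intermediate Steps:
(1348*6 - 9201)*(6378 - 13175) = (8088 - 9201)*(-6797) = -1113*(-6797) = 7565061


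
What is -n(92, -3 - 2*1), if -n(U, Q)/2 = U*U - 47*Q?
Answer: 17398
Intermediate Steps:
n(U, Q) = -2*U² + 94*Q (n(U, Q) = -2*(U*U - 47*Q) = -2*(U² - 47*Q) = -2*U² + 94*Q)
-n(92, -3 - 2*1) = -(-2*92² + 94*(-3 - 2*1)) = -(-2*8464 + 94*(-3 - 2)) = -(-16928 + 94*(-5)) = -(-16928 - 470) = -1*(-17398) = 17398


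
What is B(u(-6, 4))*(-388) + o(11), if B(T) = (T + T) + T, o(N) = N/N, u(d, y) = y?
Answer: -4655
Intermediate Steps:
o(N) = 1
B(T) = 3*T (B(T) = 2*T + T = 3*T)
B(u(-6, 4))*(-388) + o(11) = (3*4)*(-388) + 1 = 12*(-388) + 1 = -4656 + 1 = -4655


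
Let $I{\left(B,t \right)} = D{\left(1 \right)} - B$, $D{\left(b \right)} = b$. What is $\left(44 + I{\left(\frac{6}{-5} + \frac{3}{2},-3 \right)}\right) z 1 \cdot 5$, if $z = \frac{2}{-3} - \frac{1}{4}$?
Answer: $- \frac{1639}{8} \approx -204.88$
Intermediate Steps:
$z = - \frac{11}{12}$ ($z = 2 \left(- \frac{1}{3}\right) - \frac{1}{4} = - \frac{2}{3} - \frac{1}{4} = - \frac{11}{12} \approx -0.91667$)
$I{\left(B,t \right)} = 1 - B$
$\left(44 + I{\left(\frac{6}{-5} + \frac{3}{2},-3 \right)}\right) z 1 \cdot 5 = \left(44 - \left(-1 - \frac{6}{5} + \frac{3}{2}\right)\right) \left(- \frac{11}{12}\right) 1 \cdot 5 = \left(44 - \left(-1 - \frac{6}{5} + \frac{3}{2}\right)\right) \left(\left(- \frac{11}{12}\right) 5\right) = \left(44 + \left(1 - \left(- \frac{6}{5} + \frac{3}{2}\right)\right)\right) \left(- \frac{55}{12}\right) = \left(44 + \left(1 - \frac{3}{10}\right)\right) \left(- \frac{55}{12}\right) = \left(44 + \frac{7}{10}\right) \left(- \frac{55}{12}\right) = \frac{447}{10} \left(- \frac{55}{12}\right) = - \frac{1639}{8}$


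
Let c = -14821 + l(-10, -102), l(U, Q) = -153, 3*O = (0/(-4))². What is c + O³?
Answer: -14974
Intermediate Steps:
O = 0 (O = (0/(-4))²/3 = (0*(-¼))²/3 = (⅓)*0² = (⅓)*0 = 0)
c = -14974 (c = -14821 - 153 = -14974)
c + O³ = -14974 + 0³ = -14974 + 0 = -14974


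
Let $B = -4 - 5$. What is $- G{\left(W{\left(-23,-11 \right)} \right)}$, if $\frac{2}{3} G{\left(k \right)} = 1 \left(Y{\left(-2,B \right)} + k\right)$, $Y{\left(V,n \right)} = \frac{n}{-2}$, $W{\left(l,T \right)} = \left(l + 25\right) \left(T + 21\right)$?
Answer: $- \frac{147}{4} \approx -36.75$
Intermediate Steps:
$B = -9$ ($B = -4 - 5 = -9$)
$W{\left(l,T \right)} = \left(21 + T\right) \left(25 + l\right)$ ($W{\left(l,T \right)} = \left(25 + l\right) \left(21 + T\right) = \left(21 + T\right) \left(25 + l\right)$)
$Y{\left(V,n \right)} = - \frac{n}{2}$ ($Y{\left(V,n \right)} = n \left(- \frac{1}{2}\right) = - \frac{n}{2}$)
$G{\left(k \right)} = \frac{27}{4} + \frac{3 k}{2}$ ($G{\left(k \right)} = \frac{3 \cdot 1 \left(\left(- \frac{1}{2}\right) \left(-9\right) + k\right)}{2} = \frac{3 \cdot 1 \left(\frac{9}{2} + k\right)}{2} = \frac{3 \left(\frac{9}{2} + k\right)}{2} = \frac{27}{4} + \frac{3 k}{2}$)
$- G{\left(W{\left(-23,-11 \right)} \right)} = - (\frac{27}{4} + \frac{3 \left(525 + 21 \left(-23\right) + 25 \left(-11\right) - -253\right)}{2}) = - (\frac{27}{4} + \frac{3 \left(525 - 483 - 275 + 253\right)}{2}) = - (\frac{27}{4} + \frac{3}{2} \cdot 20) = - (\frac{27}{4} + 30) = \left(-1\right) \frac{147}{4} = - \frac{147}{4}$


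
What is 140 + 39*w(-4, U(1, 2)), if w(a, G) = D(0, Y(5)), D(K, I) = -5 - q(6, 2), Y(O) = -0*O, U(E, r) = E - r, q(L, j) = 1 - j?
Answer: -16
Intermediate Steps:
Y(O) = 0 (Y(O) = -4*0 = 0)
D(K, I) = -4 (D(K, I) = -5 - (1 - 1*2) = -5 - (1 - 2) = -5 - 1*(-1) = -5 + 1 = -4)
w(a, G) = -4
140 + 39*w(-4, U(1, 2)) = 140 + 39*(-4) = 140 - 156 = -16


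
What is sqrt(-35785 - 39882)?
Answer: I*sqrt(75667) ≈ 275.08*I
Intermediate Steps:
sqrt(-35785 - 39882) = sqrt(-75667) = I*sqrt(75667)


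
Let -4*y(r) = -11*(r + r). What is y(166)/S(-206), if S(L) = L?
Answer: -913/206 ≈ -4.4320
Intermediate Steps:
y(r) = 11*r/2 (y(r) = -(-11)*(r + r)/4 = -(-11)*2*r/4 = -(-11)*r/2 = 11*r/2)
y(166)/S(-206) = ((11/2)*166)/(-206) = 913*(-1/206) = -913/206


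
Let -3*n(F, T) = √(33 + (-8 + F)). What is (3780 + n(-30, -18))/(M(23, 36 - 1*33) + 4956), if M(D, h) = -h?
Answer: 1260/1651 - I*√5/14859 ≈ 0.76317 - 0.00015049*I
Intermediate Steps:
n(F, T) = -√(25 + F)/3 (n(F, T) = -√(33 + (-8 + F))/3 = -√(25 + F)/3)
(3780 + n(-30, -18))/(M(23, 36 - 1*33) + 4956) = (3780 - √(25 - 30)/3)/(-(36 - 1*33) + 4956) = (3780 - I*√5/3)/(-(36 - 33) + 4956) = (3780 - I*√5/3)/(-1*3 + 4956) = (3780 - I*√5/3)/(-3 + 4956) = (3780 - I*√5/3)/4953 = (3780 - I*√5/3)*(1/4953) = 1260/1651 - I*√5/14859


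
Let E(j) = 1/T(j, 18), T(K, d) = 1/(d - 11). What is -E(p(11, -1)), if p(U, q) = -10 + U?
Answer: -7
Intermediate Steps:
T(K, d) = 1/(-11 + d)
E(j) = 7 (E(j) = 1/(1/(-11 + 18)) = 1/(1/7) = 1/(⅐) = 7)
-E(p(11, -1)) = -1*7 = -7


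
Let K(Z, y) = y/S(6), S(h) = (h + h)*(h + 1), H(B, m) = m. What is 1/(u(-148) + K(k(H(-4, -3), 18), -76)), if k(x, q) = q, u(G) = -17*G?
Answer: 21/52817 ≈ 0.00039760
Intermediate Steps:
S(h) = 2*h*(1 + h) (S(h) = (2*h)*(1 + h) = 2*h*(1 + h))
K(Z, y) = y/84 (K(Z, y) = y/((2*6*(1 + 6))) = y/((2*6*7)) = y/84)
1/(u(-148) + K(k(H(-4, -3), 18), -76)) = 1/(-17*(-148) + (1/84)*(-76)) = 1/(2516 - 19/21) = 1/(52817/21) = 21/52817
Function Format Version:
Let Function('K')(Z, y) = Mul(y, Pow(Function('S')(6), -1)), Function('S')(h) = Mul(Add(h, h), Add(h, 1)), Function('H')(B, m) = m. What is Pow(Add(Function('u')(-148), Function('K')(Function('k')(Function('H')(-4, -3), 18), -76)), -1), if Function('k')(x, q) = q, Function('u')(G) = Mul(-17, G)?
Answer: Rational(21, 52817) ≈ 0.00039760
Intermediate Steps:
Function('S')(h) = Mul(2, h, Add(1, h)) (Function('S')(h) = Mul(Mul(2, h), Add(1, h)) = Mul(2, h, Add(1, h)))
Function('K')(Z, y) = Mul(Rational(1, 84), y) (Function('K')(Z, y) = Mul(y, Pow(Mul(2, 6, Add(1, 6)), -1)) = Mul(y, Pow(Mul(2, 6, 7), -1)) = Mul(y, Pow(84, -1)) = Mul(y, Rational(1, 84)) = Mul(Rational(1, 84), y))
Pow(Add(Function('u')(-148), Function('K')(Function('k')(Function('H')(-4, -3), 18), -76)), -1) = Pow(Add(Mul(-17, -148), Mul(Rational(1, 84), -76)), -1) = Pow(Add(2516, Rational(-19, 21)), -1) = Pow(Rational(52817, 21), -1) = Rational(21, 52817)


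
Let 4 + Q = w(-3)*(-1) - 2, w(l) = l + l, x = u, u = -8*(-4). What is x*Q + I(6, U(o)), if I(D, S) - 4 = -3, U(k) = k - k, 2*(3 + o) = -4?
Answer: 1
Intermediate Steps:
o = -5 (o = -3 + (1/2)*(-4) = -3 - 2 = -5)
U(k) = 0
u = 32
I(D, S) = 1 (I(D, S) = 4 - 3 = 1)
x = 32
w(l) = 2*l
Q = 0 (Q = -4 + ((2*(-3))*(-1) - 2) = -4 + (-6*(-1) - 2) = -4 + (6 - 2) = -4 + 4 = 0)
x*Q + I(6, U(o)) = 32*0 + 1 = 0 + 1 = 1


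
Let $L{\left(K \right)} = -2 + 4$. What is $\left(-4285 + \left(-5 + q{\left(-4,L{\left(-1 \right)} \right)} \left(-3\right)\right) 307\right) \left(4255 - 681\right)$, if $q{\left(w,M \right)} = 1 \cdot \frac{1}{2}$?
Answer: $-22446507$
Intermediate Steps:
$L{\left(K \right)} = 2$
$q{\left(w,M \right)} = \frac{1}{2}$ ($q{\left(w,M \right)} = 1 \cdot \frac{1}{2} = \frac{1}{2}$)
$\left(-4285 + \left(-5 + q{\left(-4,L{\left(-1 \right)} \right)} \left(-3\right)\right) 307\right) \left(4255 - 681\right) = \left(-4285 + \left(-5 + \frac{1}{2} \left(-3\right)\right) 307\right) \left(4255 - 681\right) = \left(-4285 + \left(-5 - \frac{3}{2}\right) 307\right) 3574 = \left(-4285 - \frac{3991}{2}\right) 3574 = \left(- \frac{12561}{2}\right) 3574 = -22446507$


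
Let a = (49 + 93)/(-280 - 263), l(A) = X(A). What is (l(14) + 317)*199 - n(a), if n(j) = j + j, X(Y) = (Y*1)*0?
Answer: 34254353/543 ≈ 63084.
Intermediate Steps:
X(Y) = 0 (X(Y) = Y*0 = 0)
l(A) = 0
a = -142/543 (a = 142/(-543) = 142*(-1/543) = -142/543 ≈ -0.26151)
n(j) = 2*j
(l(14) + 317)*199 - n(a) = (0 + 317)*199 - 2*(-142)/543 = 317*199 - 1*(-284/543) = 63083 + 284/543 = 34254353/543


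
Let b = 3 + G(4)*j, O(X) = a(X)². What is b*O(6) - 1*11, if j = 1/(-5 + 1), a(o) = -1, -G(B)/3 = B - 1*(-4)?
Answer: -2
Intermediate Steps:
G(B) = -12 - 3*B (G(B) = -3*(B - 1*(-4)) = -3*(B + 4) = -3*(4 + B) = -12 - 3*B)
j = -¼ (j = 1/(-4) = -¼ ≈ -0.25000)
O(X) = 1 (O(X) = (-1)² = 1)
b = 9 (b = 3 + (-12 - 3*4)*(-¼) = 3 + (-12 - 12)*(-¼) = 3 - 24*(-¼) = 3 + 6 = 9)
b*O(6) - 1*11 = 9*1 - 1*11 = 9 - 11 = -2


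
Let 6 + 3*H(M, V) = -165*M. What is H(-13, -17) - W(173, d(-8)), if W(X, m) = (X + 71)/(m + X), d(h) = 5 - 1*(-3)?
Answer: 128809/181 ≈ 711.65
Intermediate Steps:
d(h) = 8 (d(h) = 5 + 3 = 8)
H(M, V) = -2 - 55*M (H(M, V) = -2 + (-165*M)/3 = -2 - 55*M)
W(X, m) = (71 + X)/(X + m)
H(-13, -17) - W(173, d(-8)) = (-2 - 55*(-13)) - (71 + 173)/(173 + 8) = (-2 + 715) - 244/181 = 713 - 244/181 = 128809/181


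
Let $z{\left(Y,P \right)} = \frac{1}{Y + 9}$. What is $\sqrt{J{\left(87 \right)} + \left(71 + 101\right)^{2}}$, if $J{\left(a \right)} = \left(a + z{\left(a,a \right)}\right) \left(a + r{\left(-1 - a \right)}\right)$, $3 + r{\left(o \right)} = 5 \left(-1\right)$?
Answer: $\frac{\sqrt{20999706}}{24} \approx 190.94$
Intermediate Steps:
$z{\left(Y,P \right)} = \frac{1}{9 + Y}$
$r{\left(o \right)} = -8$ ($r{\left(o \right)} = -3 + 5 \left(-1\right) = -3 - 5 = -8$)
$J{\left(a \right)} = \left(-8 + a\right) \left(a + \frac{1}{9 + a}\right)$ ($J{\left(a \right)} = \left(a + \frac{1}{9 + a}\right) \left(a - 8\right) = \left(a + \frac{1}{9 + a}\right) \left(-8 + a\right) = \left(-8 + a\right) \left(a + \frac{1}{9 + a}\right)$)
$\sqrt{J{\left(87 \right)} + \left(71 + 101\right)^{2}} = \sqrt{\frac{-8 + 87 + 87 \left(-8 + 87\right) \left(9 + 87\right)}{9 + 87} + \left(71 + 101\right)^{2}} = \sqrt{\frac{-8 + 87 + 87 \cdot 79 \cdot 96}{96} + 172^{2}} = \sqrt{\frac{-8 + 87 + 659808}{96} + 29584} = \sqrt{\frac{1}{96} \cdot 659887 + 29584} = \sqrt{\frac{659887}{96} + 29584} = \sqrt{\frac{3499951}{96}} = \frac{\sqrt{20999706}}{24}$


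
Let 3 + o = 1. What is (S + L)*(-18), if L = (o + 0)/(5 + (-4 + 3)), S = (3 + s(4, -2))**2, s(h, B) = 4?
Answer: -873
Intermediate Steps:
o = -2 (o = -3 + 1 = -2)
S = 49 (S = (3 + 4)**2 = 7**2 = 49)
L = -1/2 (L = (-2 + 0)/(5 + (-4 + 3)) = -2/(5 - 1) = -2/4 = -2*1/4 = -1/2 ≈ -0.50000)
(S + L)*(-18) = (49 - 1/2)*(-18) = (97/2)*(-18) = -873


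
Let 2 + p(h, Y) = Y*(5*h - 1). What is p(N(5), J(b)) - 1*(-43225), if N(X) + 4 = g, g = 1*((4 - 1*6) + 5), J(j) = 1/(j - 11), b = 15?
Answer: 86443/2 ≈ 43222.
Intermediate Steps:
J(j) = 1/(-11 + j)
g = 3 (g = 1*((4 - 6) + 5) = 1*(-2 + 5) = 1*3 = 3)
N(X) = -1 (N(X) = -4 + 3 = -1)
p(h, Y) = -2 + Y*(-1 + 5*h) (p(h, Y) = -2 + Y*(5*h - 1) = -2 + Y*(-1 + 5*h))
p(N(5), J(b)) - 1*(-43225) = (-2 - 1/(-11 + 15) + 5*(-1)/(-11 + 15)) - 1*(-43225) = (-2 - 1/4 + 5*(-1)/4) + 43225 = (-2 - 1*¼ + 5*(¼)*(-1)) + 43225 = (-2 - ¼ - 5/4) + 43225 = -7/2 + 43225 = 86443/2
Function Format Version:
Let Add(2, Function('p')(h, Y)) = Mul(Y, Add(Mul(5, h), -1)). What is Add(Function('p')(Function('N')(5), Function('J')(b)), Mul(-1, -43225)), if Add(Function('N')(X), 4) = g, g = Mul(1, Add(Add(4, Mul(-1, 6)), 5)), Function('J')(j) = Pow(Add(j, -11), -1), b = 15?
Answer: Rational(86443, 2) ≈ 43222.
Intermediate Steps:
Function('J')(j) = Pow(Add(-11, j), -1)
g = 3 (g = Mul(1, Add(Add(4, -6), 5)) = Mul(1, Add(-2, 5)) = Mul(1, 3) = 3)
Function('N')(X) = -1 (Function('N')(X) = Add(-4, 3) = -1)
Function('p')(h, Y) = Add(-2, Mul(Y, Add(-1, Mul(5, h)))) (Function('p')(h, Y) = Add(-2, Mul(Y, Add(Mul(5, h), -1))) = Add(-2, Mul(Y, Add(-1, Mul(5, h)))))
Add(Function('p')(Function('N')(5), Function('J')(b)), Mul(-1, -43225)) = Add(Add(-2, Mul(-1, Pow(Add(-11, 15), -1)), Mul(5, Pow(Add(-11, 15), -1), -1)), Mul(-1, -43225)) = Add(Add(-2, Mul(-1, Pow(4, -1)), Mul(5, Pow(4, -1), -1)), 43225) = Add(Add(-2, Mul(-1, Rational(1, 4)), Mul(5, Rational(1, 4), -1)), 43225) = Add(Add(-2, Rational(-1, 4), Rational(-5, 4)), 43225) = Add(Rational(-7, 2), 43225) = Rational(86443, 2)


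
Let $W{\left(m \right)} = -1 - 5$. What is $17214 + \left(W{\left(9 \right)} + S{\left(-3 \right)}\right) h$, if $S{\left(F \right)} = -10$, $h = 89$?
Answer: $15790$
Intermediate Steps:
$W{\left(m \right)} = -6$ ($W{\left(m \right)} = -1 - 5 = -6$)
$17214 + \left(W{\left(9 \right)} + S{\left(-3 \right)}\right) h = 17214 + \left(-6 - 10\right) 89 = 17214 - 1424 = 15790$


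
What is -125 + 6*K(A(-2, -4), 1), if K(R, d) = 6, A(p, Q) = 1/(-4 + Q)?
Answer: -89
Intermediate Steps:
-125 + 6*K(A(-2, -4), 1) = -125 + 6*6 = -125 + 36 = -89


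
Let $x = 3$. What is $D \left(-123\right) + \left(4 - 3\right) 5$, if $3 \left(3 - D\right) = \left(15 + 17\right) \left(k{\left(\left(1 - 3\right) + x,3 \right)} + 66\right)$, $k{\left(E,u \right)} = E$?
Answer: $87540$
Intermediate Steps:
$D = - \frac{2135}{3}$ ($D = 3 - \frac{\left(15 + 17\right) \left(\left(\left(1 - 3\right) + 3\right) + 66\right)}{3} = 3 - \frac{32 \left(\left(-2 + 3\right) + 66\right)}{3} = 3 - \frac{32 \left(1 + 66\right)}{3} = 3 - \frac{32 \cdot 67}{3} = 3 - \frac{2144}{3} = - \frac{2135}{3} \approx -711.67$)
$D \left(-123\right) + \left(4 - 3\right) 5 = \left(- \frac{2135}{3}\right) \left(-123\right) + \left(4 - 3\right) 5 = 87535 + 1 \cdot 5 = 87535 + 5 = 87540$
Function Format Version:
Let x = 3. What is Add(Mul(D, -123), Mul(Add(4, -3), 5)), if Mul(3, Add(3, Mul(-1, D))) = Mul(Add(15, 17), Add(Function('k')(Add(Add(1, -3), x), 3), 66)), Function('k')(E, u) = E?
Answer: 87540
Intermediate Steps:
D = Rational(-2135, 3) (D = Add(3, Mul(Rational(-1, 3), Mul(Add(15, 17), Add(Add(Add(1, -3), 3), 66)))) = Add(3, Mul(Rational(-1, 3), Mul(32, Add(Add(-2, 3), 66)))) = Add(3, Mul(Rational(-1, 3), Mul(32, Add(1, 66)))) = Add(3, Mul(Rational(-1, 3), Mul(32, 67))) = Add(3, Mul(Rational(-1, 3), 2144)) = Add(3, Rational(-2144, 3)) = Rational(-2135, 3) ≈ -711.67)
Add(Mul(D, -123), Mul(Add(4, -3), 5)) = Add(Mul(Rational(-2135, 3), -123), Mul(Add(4, -3), 5)) = Add(87535, Mul(1, 5)) = Add(87535, 5) = 87540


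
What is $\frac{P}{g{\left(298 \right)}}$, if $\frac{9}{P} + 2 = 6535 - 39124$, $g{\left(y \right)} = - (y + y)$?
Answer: $\frac{9}{19424236} \approx 4.6334 \cdot 10^{-7}$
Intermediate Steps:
$g{\left(y \right)} = - 2 y$
$P = - \frac{9}{32591}$ ($P = \frac{9}{-2 + \left(6535 - 39124\right)} = \frac{9}{-2 - 32589} = \frac{9}{-32591} = 9 \left(- \frac{1}{32591}\right) = - \frac{9}{32591} \approx -0.00027615$)
$\frac{P}{g{\left(298 \right)}} = - \frac{9}{32591 \left(\left(-2\right) 298\right)} = - \frac{9}{32591 \left(-596\right)} = \left(- \frac{9}{32591}\right) \left(- \frac{1}{596}\right) = \frac{9}{19424236}$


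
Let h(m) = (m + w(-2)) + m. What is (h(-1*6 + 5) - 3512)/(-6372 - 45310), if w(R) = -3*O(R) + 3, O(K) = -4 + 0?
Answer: 3499/51682 ≈ 0.067703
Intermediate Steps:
O(K) = -4
w(R) = 15 (w(R) = -3*(-4) + 3 = 12 + 3 = 15)
h(m) = 15 + 2*m (h(m) = (m + 15) + m = (15 + m) + m = 15 + 2*m)
(h(-1*6 + 5) - 3512)/(-6372 - 45310) = ((15 + 2*(-1*6 + 5)) - 3512)/(-6372 - 45310) = ((15 + 2*(-6 + 5)) - 3512)/(-51682) = ((15 + 2*(-1)) - 3512)*(-1/51682) = ((15 - 2) - 3512)*(-1/51682) = (13 - 3512)*(-1/51682) = -3499*(-1/51682) = 3499/51682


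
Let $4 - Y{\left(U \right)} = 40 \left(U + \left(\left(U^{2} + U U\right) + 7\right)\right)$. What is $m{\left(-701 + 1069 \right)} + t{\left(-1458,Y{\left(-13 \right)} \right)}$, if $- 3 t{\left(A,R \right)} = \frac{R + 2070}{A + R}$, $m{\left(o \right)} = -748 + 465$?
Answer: $- \frac{6260186}{22101} \approx -283.25$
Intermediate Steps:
$Y{\left(U \right)} = -276 - 80 U^{2} - 40 U$ ($Y{\left(U \right)} = 4 - 40 \left(U + \left(\left(U^{2} + U U\right) + 7\right)\right) = 4 - 40 \left(U + \left(\left(U^{2} + U^{2}\right) + 7\right)\right) = 4 - 40 \left(U + \left(2 U^{2} + 7\right)\right) = 4 - 40 \left(U + \left(7 + 2 U^{2}\right)\right) = 4 - 40 \left(7 + U + 2 U^{2}\right) = 4 - \left(280 + 40 U + 80 U^{2}\right) = -276 - 80 U^{2} - 40 U$)
$m{\left(o \right)} = -283$
$t{\left(A,R \right)} = - \frac{2070 + R}{3 \left(A + R\right)}$ ($t{\left(A,R \right)} = - \frac{\left(R + 2070\right) \frac{1}{A + R}}{3} = - \frac{\left(2070 + R\right) \frac{1}{A + R}}{3} = - \frac{\frac{1}{A + R} \left(2070 + R\right)}{3} = - \frac{2070 + R}{3 \left(A + R\right)}$)
$m{\left(-701 + 1069 \right)} + t{\left(-1458,Y{\left(-13 \right)} \right)} = -283 + \frac{-690 - \frac{-276 - 80 \left(-13\right)^{2} - -520}{3}}{-1458 - \left(-244 + 13520\right)} = -283 + \frac{-690 - \frac{-276 - 13520 + 520}{3}}{-1458 - 13276} = -283 + \frac{-690 - - \frac{13276}{3}}{-1458 - 13276} = -283 + \frac{-690 + \frac{13276}{3}}{-14734} = -283 - \frac{5603}{22101} = - \frac{6260186}{22101}$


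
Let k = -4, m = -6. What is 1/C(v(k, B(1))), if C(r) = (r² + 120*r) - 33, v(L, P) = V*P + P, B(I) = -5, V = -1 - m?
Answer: -1/2733 ≈ -0.00036590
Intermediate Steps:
V = 5 (V = -1 - 1*(-6) = -1 + 6 = 5)
v(L, P) = 6*P (v(L, P) = 5*P + P = 6*P)
C(r) = -33 + r² + 120*r
1/C(v(k, B(1))) = 1/(-33 + (6*(-5))² + 120*(6*(-5))) = 1/(-33 + (-30)² + 120*(-30)) = 1/(-33 + 900 - 3600) = 1/(-2733) = -1/2733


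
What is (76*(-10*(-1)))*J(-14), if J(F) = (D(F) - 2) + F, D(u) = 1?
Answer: -11400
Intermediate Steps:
J(F) = -1 + F (J(F) = (1 - 2) + F = -1 + F)
(76*(-10*(-1)))*J(-14) = (76*(-10*(-1)))*(-1 - 14) = (76*10)*(-15) = 760*(-15) = -11400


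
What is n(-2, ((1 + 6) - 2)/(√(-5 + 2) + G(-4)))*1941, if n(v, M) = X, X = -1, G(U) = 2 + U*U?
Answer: -1941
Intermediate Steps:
G(U) = 2 + U²
n(v, M) = -1
n(-2, ((1 + 6) - 2)/(√(-5 + 2) + G(-4)))*1941 = -1*1941 = -1941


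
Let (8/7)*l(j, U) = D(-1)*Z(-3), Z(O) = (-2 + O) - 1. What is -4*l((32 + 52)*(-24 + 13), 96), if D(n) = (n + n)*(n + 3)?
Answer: -84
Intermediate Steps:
Z(O) = -3 + O
D(n) = 2*n*(3 + n) (D(n) = (2*n)*(3 + n) = 2*n*(3 + n))
l(j, U) = 21 (l(j, U) = 7*((2*(-1)*(3 - 1))*(-3 - 3))/8 = 7*((2*(-1)*2)*(-6))/8 = 7*(-4*(-6))/8 = (7/8)*24 = 21)
-4*l((32 + 52)*(-24 + 13), 96) = -4*21 = -84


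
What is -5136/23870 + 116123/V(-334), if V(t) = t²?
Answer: 1099452197/1331420860 ≈ 0.82577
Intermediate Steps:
-5136/23870 + 116123/V(-334) = -5136/23870 + 116123/((-334)²) = -5136*1/23870 + 116123/111556 = -2568/11935 + 116123*(1/111556) = -2568/11935 + 116123/111556 = 1099452197/1331420860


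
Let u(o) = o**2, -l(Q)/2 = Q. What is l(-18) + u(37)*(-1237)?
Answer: -1693417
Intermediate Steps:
l(Q) = -2*Q
l(-18) + u(37)*(-1237) = -2*(-18) + 37**2*(-1237) = 36 + 1369*(-1237) = 36 - 1693453 = -1693417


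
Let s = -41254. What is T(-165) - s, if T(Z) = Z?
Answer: 41089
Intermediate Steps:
T(-165) - s = -165 - 1*(-41254) = -165 + 41254 = 41089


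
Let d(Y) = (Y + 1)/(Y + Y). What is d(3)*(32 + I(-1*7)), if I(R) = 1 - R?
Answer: 80/3 ≈ 26.667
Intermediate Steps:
d(Y) = (1 + Y)/(2*Y) (d(Y) = (1 + Y)/((2*Y)) = (1 + Y)*(1/(2*Y)) = (1 + Y)/(2*Y))
d(3)*(32 + I(-1*7)) = ((½)*(1 + 3)/3)*(32 + (1 - (-1)*7)) = ((½)*(⅓)*4)*(32 + (1 - 1*(-7))) = 2*(32 + (1 + 7))/3 = 2*(32 + 8)/3 = (⅔)*40 = 80/3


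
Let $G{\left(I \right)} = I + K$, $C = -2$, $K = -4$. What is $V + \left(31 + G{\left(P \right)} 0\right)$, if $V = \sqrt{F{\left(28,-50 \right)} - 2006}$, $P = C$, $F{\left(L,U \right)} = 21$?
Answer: $31 + i \sqrt{1985} \approx 31.0 + 44.553 i$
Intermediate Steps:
$P = -2$
$G{\left(I \right)} = -4 + I$ ($G{\left(I \right)} = I - 4 = -4 + I$)
$V = i \sqrt{1985}$ ($V = \sqrt{21 - 2006} = \sqrt{-1985} = i \sqrt{1985} \approx 44.553 i$)
$V + \left(31 + G{\left(P \right)} 0\right) = i \sqrt{1985} + \left(31 + \left(-4 - 2\right) 0\right) = i \sqrt{1985} + \left(31 - 0\right) = i \sqrt{1985} + \left(31 + 0\right) = i \sqrt{1985} + 31 = 31 + i \sqrt{1985}$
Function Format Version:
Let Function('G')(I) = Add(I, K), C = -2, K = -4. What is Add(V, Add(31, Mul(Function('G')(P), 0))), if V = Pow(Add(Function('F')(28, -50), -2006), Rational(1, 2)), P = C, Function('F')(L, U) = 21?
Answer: Add(31, Mul(I, Pow(1985, Rational(1, 2)))) ≈ Add(31.000, Mul(44.553, I))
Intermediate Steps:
P = -2
Function('G')(I) = Add(-4, I) (Function('G')(I) = Add(I, -4) = Add(-4, I))
V = Mul(I, Pow(1985, Rational(1, 2))) (V = Pow(Add(21, -2006), Rational(1, 2)) = Pow(-1985, Rational(1, 2)) = Mul(I, Pow(1985, Rational(1, 2))) ≈ Mul(44.553, I))
Add(V, Add(31, Mul(Function('G')(P), 0))) = Add(Mul(I, Pow(1985, Rational(1, 2))), Add(31, Mul(Add(-4, -2), 0))) = Add(Mul(I, Pow(1985, Rational(1, 2))), Add(31, Mul(-6, 0))) = Add(Mul(I, Pow(1985, Rational(1, 2))), Add(31, 0)) = Add(Mul(I, Pow(1985, Rational(1, 2))), 31) = Add(31, Mul(I, Pow(1985, Rational(1, 2))))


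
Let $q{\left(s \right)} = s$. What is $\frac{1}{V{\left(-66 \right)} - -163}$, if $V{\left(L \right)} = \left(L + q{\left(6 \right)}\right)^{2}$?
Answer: $\frac{1}{3763} \approx 0.00026575$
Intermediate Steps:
$V{\left(L \right)} = \left(6 + L\right)^{2}$ ($V{\left(L \right)} = \left(L + 6\right)^{2} = \left(6 + L\right)^{2}$)
$\frac{1}{V{\left(-66 \right)} - -163} = \frac{1}{\left(6 - 66\right)^{2} - -163} = \frac{1}{\left(-60\right)^{2} + 163} = \frac{1}{3600 + 163} = \frac{1}{3763}$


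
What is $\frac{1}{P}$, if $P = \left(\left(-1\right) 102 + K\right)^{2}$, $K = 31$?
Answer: $\frac{1}{5041} \approx 0.00019837$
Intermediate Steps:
$P = 5041$ ($P = \left(\left(-1\right) 102 + 31\right)^{2} = \left(-102 + 31\right)^{2} = \left(-71\right)^{2} = 5041$)
$\frac{1}{P} = \frac{1}{5041}$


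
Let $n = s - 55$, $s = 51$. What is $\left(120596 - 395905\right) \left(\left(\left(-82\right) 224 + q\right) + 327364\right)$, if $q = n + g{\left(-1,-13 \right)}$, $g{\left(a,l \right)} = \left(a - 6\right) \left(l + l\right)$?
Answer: $-85118384766$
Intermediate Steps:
$g{\left(a,l \right)} = 2 l \left(-6 + a\right)$ ($g{\left(a,l \right)} = \left(-6 + a\right) 2 l = 2 l \left(-6 + a\right)$)
$n = -4$ ($n = 51 - 55 = -4$)
$q = 178$ ($q = -4 + 2 \left(-13\right) \left(-6 - 1\right) = -4 + 2 \left(-13\right) \left(-7\right) = -4 + 182 = 178$)
$\left(120596 - 395905\right) \left(\left(\left(-82\right) 224 + q\right) + 327364\right) = \left(120596 - 395905\right) \left(\left(\left(-82\right) 224 + 178\right) + 327364\right) = - 275309 \left(\left(-18368 + 178\right) + 327364\right) = - 275309 \left(-18190 + 327364\right) = \left(-275309\right) 309174 = -85118384766$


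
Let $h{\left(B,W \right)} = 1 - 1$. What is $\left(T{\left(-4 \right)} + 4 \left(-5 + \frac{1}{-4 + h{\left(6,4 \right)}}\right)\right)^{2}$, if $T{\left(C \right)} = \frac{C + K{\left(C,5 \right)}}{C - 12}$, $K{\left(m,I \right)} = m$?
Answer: $\frac{1681}{4} \approx 420.25$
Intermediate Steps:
$h{\left(B,W \right)} = 0$
$T{\left(C \right)} = \frac{2 C}{-12 + C}$ ($T{\left(C \right)} = \frac{C + C}{C - 12} = \frac{2 C}{-12 + C}$)
$\left(T{\left(-4 \right)} + 4 \left(-5 + \frac{1}{-4 + h{\left(6,4 \right)}}\right)\right)^{2} = \left(2 \left(-4\right) \frac{1}{-12 - 4} + 4 \left(-5 + \frac{1}{-4 + 0}\right)\right)^{2} = \left(2 \left(-4\right) \frac{1}{-16} + 4 \left(-5 + \frac{1}{-4}\right)\right)^{2} = \left(2 \left(-4\right) \left(- \frac{1}{16}\right) + 4 \left(-5 - \frac{1}{4}\right)\right)^{2} = \left(\frac{1}{2} + 4 \left(- \frac{21}{4}\right)\right)^{2} = \left(\frac{1}{2} - 21\right)^{2} = \left(- \frac{41}{2}\right)^{2} = \frac{1681}{4}$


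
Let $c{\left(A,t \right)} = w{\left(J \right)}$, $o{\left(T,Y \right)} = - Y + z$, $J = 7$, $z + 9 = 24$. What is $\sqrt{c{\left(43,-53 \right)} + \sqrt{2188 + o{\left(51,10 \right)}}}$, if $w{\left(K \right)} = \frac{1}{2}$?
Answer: $\frac{\sqrt{2 + 4 \sqrt{2193}}}{2} \approx 6.8796$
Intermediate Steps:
$z = 15$ ($z = -9 + 24 = 15$)
$o{\left(T,Y \right)} = 15 - Y$ ($o{\left(T,Y \right)} = - Y + 15 = 15 - Y$)
$w{\left(K \right)} = \frac{1}{2}$
$c{\left(A,t \right)} = \frac{1}{2}$
$\sqrt{c{\left(43,-53 \right)} + \sqrt{2188 + o{\left(51,10 \right)}}} = \sqrt{\frac{1}{2} + \sqrt{2188 + \left(15 - 10\right)}} = \sqrt{\frac{1}{2} + \sqrt{2188 + 5}} = \sqrt{\frac{1}{2} + \sqrt{2193}}$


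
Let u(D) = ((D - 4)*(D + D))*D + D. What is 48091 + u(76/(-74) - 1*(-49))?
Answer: 12690517148/50653 ≈ 2.5054e+5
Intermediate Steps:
u(D) = D + 2*D²*(-4 + D) (u(D) = ((-4 + D)*(2*D))*D + D = (2*D*(-4 + D))*D + D = 2*D²*(-4 + D) + D = D + 2*D²*(-4 + D))
48091 + u(76/(-74) - 1*(-49)) = 48091 + (76/(-74) - 1*(-49))*(1 - 8*(76/(-74) - 1*(-49)) + 2*(76/(-74) - 1*(-49))²) = 48091 + (76*(-1/74) + 49)*(1 - 8*(76*(-1/74) + 49) + 2*(76*(-1/74) + 49)²) = 48091 + (-38/37 + 49)*(1 - 8*(-38/37 + 49) + 2*(-38/37 + 49)²) = 48091 + 1775*(1 - 8*1775/37 + 2*(1775/37)²)/37 = 48091 + 1775*(1 - 14200/37 + 2*(3150625/1369))/37 = 48091 + 1775*(1 - 14200/37 + 6301250/1369)/37 = 48091 + (1775/37)*(5777219/1369) = 48091 + 10254563725/50653 = 12690517148/50653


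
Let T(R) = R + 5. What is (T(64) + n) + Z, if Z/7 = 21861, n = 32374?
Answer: 185470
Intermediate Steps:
T(R) = 5 + R
Z = 153027 (Z = 7*21861 = 153027)
(T(64) + n) + Z = ((5 + 64) + 32374) + 153027 = (69 + 32374) + 153027 = 32443 + 153027 = 185470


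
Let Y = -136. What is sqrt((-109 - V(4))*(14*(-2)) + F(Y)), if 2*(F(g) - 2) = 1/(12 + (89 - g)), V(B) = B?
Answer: sqrt(711324690)/474 ≈ 56.267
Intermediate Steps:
F(g) = 2 + 1/(2*(101 - g)) (F(g) = 2 + 1/(2*(12 + (89 - g))) = 2 + 1/(2*(101 - g)))
sqrt((-109 - V(4))*(14*(-2)) + F(Y)) = sqrt((-109 - 1*4)*(14*(-2)) + (-405 + 4*(-136))/(2*(-101 - 136))) = sqrt((-109 - 4)*(-28) + (1/2)*(-405 - 544)/(-237)) = sqrt(-113*(-28) + (1/2)*(-1/237)*(-949)) = sqrt(3164 + 949/474) = sqrt(1500685/474) = sqrt(711324690)/474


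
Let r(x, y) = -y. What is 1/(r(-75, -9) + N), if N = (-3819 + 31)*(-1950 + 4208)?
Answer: -1/8553295 ≈ -1.1691e-7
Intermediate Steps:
N = -8553304 (N = -3788*2258 = -8553304)
1/(r(-75, -9) + N) = 1/(-1*(-9) - 8553304) = 1/(9 - 8553304) = 1/(-8553295) = -1/8553295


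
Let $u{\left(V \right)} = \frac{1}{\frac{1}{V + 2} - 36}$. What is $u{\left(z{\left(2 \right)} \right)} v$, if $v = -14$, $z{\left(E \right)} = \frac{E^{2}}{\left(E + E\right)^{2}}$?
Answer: $\frac{63}{160} \approx 0.39375$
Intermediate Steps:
$z{\left(E \right)} = \frac{1}{4}$ ($z{\left(E \right)} = \frac{E^{2}}{\left(2 E\right)^{2}} = \frac{E^{2}}{4 E^{2}} = E^{2} \frac{1}{4 E^{2}} = \frac{1}{4}$)
$u{\left(V \right)} = \frac{1}{-36 + \frac{1}{2 + V}}$ ($u{\left(V \right)} = \frac{1}{\frac{1}{2 + V} - 36} = \frac{1}{-36 + \frac{1}{2 + V}}$)
$u{\left(z{\left(2 \right)} \right)} v = \frac{-2 - \frac{1}{4}}{71 + 36 \cdot \frac{1}{4}} \left(-14\right) = \frac{-2 - \frac{1}{4}}{71 + 9} \left(-14\right) = \frac{1}{80} \left(- \frac{9}{4}\right) \left(-14\right) = \left(- \frac{9}{320}\right) \left(-14\right) = \frac{63}{160}$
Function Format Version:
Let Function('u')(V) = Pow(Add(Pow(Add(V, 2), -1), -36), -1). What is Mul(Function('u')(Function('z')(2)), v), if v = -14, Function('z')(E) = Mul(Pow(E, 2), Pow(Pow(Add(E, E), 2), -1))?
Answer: Rational(63, 160) ≈ 0.39375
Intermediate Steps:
Function('z')(E) = Rational(1, 4) (Function('z')(E) = Mul(Pow(E, 2), Pow(Pow(Mul(2, E), 2), -1)) = Mul(Pow(E, 2), Pow(Mul(4, Pow(E, 2)), -1)) = Mul(Pow(E, 2), Mul(Rational(1, 4), Pow(E, -2))) = Rational(1, 4))
Function('u')(V) = Pow(Add(-36, Pow(Add(2, V), -1)), -1) (Function('u')(V) = Pow(Add(Pow(Add(2, V), -1), -36), -1) = Pow(Add(-36, Pow(Add(2, V), -1)), -1))
Mul(Function('u')(Function('z')(2)), v) = Mul(Mul(Pow(Add(71, Mul(36, Rational(1, 4))), -1), Add(-2, Mul(-1, Rational(1, 4)))), -14) = Mul(Mul(Pow(Add(71, 9), -1), Add(-2, Rational(-1, 4))), -14) = Mul(Mul(Pow(80, -1), Rational(-9, 4)), -14) = Mul(Mul(Rational(1, 80), Rational(-9, 4)), -14) = Mul(Rational(-9, 320), -14) = Rational(63, 160)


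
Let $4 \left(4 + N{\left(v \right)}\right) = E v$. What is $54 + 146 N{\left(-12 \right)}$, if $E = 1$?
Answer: $-968$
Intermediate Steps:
$N{\left(v \right)} = -4 + \frac{v}{4}$ ($N{\left(v \right)} = -4 + \frac{1 v}{4} = -4 + \frac{v}{4}$)
$54 + 146 N{\left(-12 \right)} = 54 + 146 \left(-4 + \frac{1}{4} \left(-12\right)\right) = 54 + 146 \left(-4 - 3\right) = 54 + 146 \left(-7\right) = 54 - 1022 = -968$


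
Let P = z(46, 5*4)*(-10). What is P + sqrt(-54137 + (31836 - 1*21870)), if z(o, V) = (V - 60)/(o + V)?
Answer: 200/33 + I*sqrt(44171) ≈ 6.0606 + 210.17*I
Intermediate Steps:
z(o, V) = (-60 + V)/(V + o)
P = 200/33 (P = ((-60 + 5*4)/(5*4 + 46))*(-10) = ((-60 + 20)/(20 + 46))*(-10) = (-40/66)*(-10) = ((1/66)*(-40))*(-10) = -20/33*(-10) = 200/33 ≈ 6.0606)
P + sqrt(-54137 + (31836 - 1*21870)) = 200/33 + sqrt(-54137 + (31836 - 1*21870)) = 200/33 + sqrt(-54137 + (31836 - 21870)) = 200/33 + sqrt(-54137 + 9966) = 200/33 + sqrt(-44171) = 200/33 + I*sqrt(44171)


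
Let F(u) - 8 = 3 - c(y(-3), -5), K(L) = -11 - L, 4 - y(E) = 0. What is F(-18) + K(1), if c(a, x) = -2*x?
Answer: -11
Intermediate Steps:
y(E) = 4 (y(E) = 4 - 1*0 = 4 + 0 = 4)
F(u) = 1 (F(u) = 8 + (3 - (-2)*(-5)) = 8 + (3 - 1*10) = 8 + (3 - 10) = 8 - 7 = 1)
F(-18) + K(1) = 1 + (-11 - 1*1) = 1 + (-11 - 1) = 1 - 12 = -11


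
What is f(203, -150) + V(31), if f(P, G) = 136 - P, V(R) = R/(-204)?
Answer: -13699/204 ≈ -67.152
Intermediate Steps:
V(R) = -R/204 (V(R) = R*(-1/204) = -R/204)
f(203, -150) + V(31) = (136 - 1*203) - 1/204*31 = (136 - 203) - 31/204 = -67 - 31/204 = -13699/204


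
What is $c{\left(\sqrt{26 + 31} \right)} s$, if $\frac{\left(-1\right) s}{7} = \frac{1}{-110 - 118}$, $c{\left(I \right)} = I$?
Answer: $\frac{7 \sqrt{57}}{228} \approx 0.23179$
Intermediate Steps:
$s = \frac{7}{228}$ ($s = - \frac{7}{-110 - 118} = - \frac{7}{-228} = \left(-7\right) \left(- \frac{1}{228}\right) = \frac{7}{228} \approx 0.030702$)
$c{\left(\sqrt{26 + 31} \right)} s = \sqrt{26 + 31} \cdot \frac{7}{228} = \sqrt{57} \cdot \frac{7}{228} = \frac{7 \sqrt{57}}{228}$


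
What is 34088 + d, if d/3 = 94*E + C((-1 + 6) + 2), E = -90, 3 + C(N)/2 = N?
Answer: 8732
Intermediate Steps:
C(N) = -6 + 2*N
d = -25356 (d = 3*(94*(-90) + (-6 + 2*((-1 + 6) + 2))) = 3*(-8460 + (-6 + 2*(5 + 2))) = 3*(-8460 + (-6 + 2*7)) = 3*(-8460 + (-6 + 14)) = 3*(-8460 + 8) = 3*(-8452) = -25356)
34088 + d = 34088 - 25356 = 8732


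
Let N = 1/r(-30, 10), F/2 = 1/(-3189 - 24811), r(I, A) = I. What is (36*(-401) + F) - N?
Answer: -606310603/42000 ≈ -14436.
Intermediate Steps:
F = -1/14000 (F = 2/(-3189 - 24811) = 2/(-28000) = 2*(-1/28000) = -1/14000 ≈ -7.1429e-5)
N = -1/30 (N = 1/(-30) = -1/30 ≈ -0.033333)
(36*(-401) + F) - N = (36*(-401) - 1/14000) - 1*(-1/30) = (-14436 - 1/14000) + 1/30 = -202104001/14000 + 1/30 = -606310603/42000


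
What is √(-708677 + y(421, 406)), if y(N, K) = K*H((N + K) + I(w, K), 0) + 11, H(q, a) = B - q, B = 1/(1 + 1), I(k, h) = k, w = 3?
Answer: I*√1045443 ≈ 1022.5*I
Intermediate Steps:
B = ½ (B = 1/2 = ½ ≈ 0.50000)
H(q, a) = ½ - q
y(N, K) = 11 + K*(-5/2 - K - N) (y(N, K) = K*(½ - ((N + K) + 3)) + 11 = K*(½ - ((K + N) + 3)) + 11 = K*(½ - (3 + K + N)) + 11 = K*(½ + (-3 - K - N)) + 11 = K*(-5/2 - K - N) + 11 = 11 + K*(-5/2 - K - N))
√(-708677 + y(421, 406)) = √(-708677 + (11 - ½*406*(5 + 2*406 + 2*421))) = √(-708677 + (11 - ½*406*(5 + 812 + 842))) = √(-708677 + (11 - ½*406*1659)) = √(-708677 + (11 - 336777)) = √(-708677 - 336766) = √(-1045443) = I*√1045443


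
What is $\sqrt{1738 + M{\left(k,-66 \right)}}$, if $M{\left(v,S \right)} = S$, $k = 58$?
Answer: $2 \sqrt{418} \approx 40.89$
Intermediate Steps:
$\sqrt{1738 + M{\left(k,-66 \right)}} = \sqrt{1738 - 66} = \sqrt{1672} = 2 \sqrt{418}$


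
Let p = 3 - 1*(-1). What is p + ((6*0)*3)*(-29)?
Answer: 4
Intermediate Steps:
p = 4 (p = 3 + 1 = 4)
p + ((6*0)*3)*(-29) = 4 + ((6*0)*3)*(-29) = 4 + (0*3)*(-29) = 4 + 0*(-29) = 4 + 0 = 4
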